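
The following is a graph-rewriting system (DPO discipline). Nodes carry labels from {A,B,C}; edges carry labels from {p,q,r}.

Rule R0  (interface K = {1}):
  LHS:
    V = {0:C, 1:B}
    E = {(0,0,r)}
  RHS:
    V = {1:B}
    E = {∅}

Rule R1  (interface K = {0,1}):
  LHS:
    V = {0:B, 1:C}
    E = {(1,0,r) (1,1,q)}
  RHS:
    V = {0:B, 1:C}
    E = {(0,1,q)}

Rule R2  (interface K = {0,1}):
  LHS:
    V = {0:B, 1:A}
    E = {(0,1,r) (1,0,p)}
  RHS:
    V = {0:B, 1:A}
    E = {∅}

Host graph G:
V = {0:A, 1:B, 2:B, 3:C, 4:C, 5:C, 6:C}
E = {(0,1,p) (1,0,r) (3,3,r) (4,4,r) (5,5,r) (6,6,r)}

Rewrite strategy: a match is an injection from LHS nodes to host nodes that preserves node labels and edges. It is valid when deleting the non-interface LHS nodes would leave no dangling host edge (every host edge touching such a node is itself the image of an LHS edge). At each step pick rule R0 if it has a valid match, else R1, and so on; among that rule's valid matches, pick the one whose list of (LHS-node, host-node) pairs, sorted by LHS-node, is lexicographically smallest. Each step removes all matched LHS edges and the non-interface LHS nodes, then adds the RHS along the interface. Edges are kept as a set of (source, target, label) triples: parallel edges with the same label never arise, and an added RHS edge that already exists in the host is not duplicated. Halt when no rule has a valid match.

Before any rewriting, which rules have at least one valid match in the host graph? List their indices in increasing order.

Answer: [R0,R2]

Rewrite trace:
R0: 8 valid matches — {0↦3, 1↦1}, {0↦3, 1↦2}, {0↦4, 1↦1} (+5 more)
R1: no valid match — LHS pattern not found
R2: 1 valid match — {0↦1, 1↦0}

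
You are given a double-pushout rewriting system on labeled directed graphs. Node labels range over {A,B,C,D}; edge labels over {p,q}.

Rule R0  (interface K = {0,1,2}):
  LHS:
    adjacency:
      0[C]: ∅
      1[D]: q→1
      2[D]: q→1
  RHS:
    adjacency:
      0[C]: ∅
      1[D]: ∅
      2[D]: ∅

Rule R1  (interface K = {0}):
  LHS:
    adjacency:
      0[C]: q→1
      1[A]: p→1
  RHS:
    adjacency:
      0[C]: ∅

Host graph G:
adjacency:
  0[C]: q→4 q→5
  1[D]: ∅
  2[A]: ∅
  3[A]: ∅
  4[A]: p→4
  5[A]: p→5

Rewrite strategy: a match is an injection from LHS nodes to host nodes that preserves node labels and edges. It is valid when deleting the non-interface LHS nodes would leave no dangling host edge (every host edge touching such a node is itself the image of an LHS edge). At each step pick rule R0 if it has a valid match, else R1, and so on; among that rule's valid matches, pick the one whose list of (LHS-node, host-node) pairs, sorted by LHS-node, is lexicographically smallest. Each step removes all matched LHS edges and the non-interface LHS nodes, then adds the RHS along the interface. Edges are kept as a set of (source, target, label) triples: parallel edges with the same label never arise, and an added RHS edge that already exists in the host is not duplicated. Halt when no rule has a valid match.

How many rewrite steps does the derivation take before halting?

start.  V:6 E:4  edges: 0-q->4 0-q->5 4-p->4 5-p->5
1. fire R1 via {0↦0, 1↦4}  →  V:5 E:2  edges: 0-q->5 5-p->5
2. fire R1 via {0↦0, 1↦5}  →  V:4 E:0  edges: ∅
halt: no rule applies after step 2

Answer: 2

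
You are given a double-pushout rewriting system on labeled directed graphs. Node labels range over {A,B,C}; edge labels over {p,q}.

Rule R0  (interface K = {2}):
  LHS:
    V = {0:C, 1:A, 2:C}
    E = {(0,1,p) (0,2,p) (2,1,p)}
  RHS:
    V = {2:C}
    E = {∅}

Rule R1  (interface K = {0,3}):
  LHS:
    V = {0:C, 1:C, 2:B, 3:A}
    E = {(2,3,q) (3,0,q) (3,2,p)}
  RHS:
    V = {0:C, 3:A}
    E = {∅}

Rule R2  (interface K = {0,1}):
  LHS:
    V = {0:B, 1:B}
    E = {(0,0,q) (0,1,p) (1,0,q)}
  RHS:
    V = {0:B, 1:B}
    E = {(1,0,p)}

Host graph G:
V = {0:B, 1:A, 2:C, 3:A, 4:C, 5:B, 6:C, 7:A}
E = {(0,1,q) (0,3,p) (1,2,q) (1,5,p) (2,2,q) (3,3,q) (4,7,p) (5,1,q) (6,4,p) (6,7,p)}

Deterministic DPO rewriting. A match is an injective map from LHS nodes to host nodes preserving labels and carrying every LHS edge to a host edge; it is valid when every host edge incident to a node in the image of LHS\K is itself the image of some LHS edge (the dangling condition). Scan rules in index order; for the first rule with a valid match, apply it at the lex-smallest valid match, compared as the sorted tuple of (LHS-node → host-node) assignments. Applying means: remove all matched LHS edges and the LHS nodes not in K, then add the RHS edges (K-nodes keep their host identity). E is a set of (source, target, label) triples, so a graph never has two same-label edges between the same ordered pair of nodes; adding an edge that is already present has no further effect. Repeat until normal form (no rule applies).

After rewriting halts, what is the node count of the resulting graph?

initial: |V|=8 |E|=10  E = 0-q->1 0-p->3 1-q->2 1-p->5 2-q->2 3-q->3 4-p->7 5-q->1 6-p->4 6-p->7
step 1: apply R0 at {0↦6, 1↦7, 2↦4}  → |V|=6 |E|=7  E = 0-q->1 0-p->3 1-q->2 1-p->5 2-q->2 3-q->3 5-q->1
step 2: apply R1 at {0↦2, 1↦4, 2↦5, 3↦1}  → |V|=4 |E|=4  E = 0-q->1 0-p->3 2-q->2 3-q->3
halt: no rule applies after step 2
NF nodes: {0:B, 1:A, 2:C, 3:A}

Answer: 4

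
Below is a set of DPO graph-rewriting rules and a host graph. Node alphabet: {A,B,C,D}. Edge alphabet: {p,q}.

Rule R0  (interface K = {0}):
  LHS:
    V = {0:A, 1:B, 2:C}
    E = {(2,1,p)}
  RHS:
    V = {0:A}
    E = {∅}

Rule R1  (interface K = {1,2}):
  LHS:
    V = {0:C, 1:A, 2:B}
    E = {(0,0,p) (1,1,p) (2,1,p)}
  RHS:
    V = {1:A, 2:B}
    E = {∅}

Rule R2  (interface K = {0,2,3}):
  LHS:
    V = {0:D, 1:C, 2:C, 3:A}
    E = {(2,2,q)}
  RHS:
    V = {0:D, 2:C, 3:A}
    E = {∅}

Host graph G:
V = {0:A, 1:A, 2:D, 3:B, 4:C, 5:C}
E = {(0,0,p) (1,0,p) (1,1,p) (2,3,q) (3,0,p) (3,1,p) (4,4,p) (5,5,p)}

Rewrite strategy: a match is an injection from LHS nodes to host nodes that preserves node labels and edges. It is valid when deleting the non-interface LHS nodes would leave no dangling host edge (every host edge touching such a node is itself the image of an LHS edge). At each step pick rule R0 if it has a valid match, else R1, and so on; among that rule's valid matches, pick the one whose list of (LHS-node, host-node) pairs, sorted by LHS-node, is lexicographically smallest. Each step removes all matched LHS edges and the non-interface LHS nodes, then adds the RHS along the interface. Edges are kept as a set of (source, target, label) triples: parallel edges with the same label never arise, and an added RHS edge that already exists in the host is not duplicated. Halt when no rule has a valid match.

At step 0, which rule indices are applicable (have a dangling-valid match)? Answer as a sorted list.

Answer: [R1]

Steps:
R0: no valid match — LHS pattern not found
R1: 4 valid matches — {0↦4, 1↦0, 2↦3}, {0↦4, 1↦1, 2↦3}, {0↦5, 1↦0, 2↦3} (+1 more)
R2: no valid match — LHS pattern not found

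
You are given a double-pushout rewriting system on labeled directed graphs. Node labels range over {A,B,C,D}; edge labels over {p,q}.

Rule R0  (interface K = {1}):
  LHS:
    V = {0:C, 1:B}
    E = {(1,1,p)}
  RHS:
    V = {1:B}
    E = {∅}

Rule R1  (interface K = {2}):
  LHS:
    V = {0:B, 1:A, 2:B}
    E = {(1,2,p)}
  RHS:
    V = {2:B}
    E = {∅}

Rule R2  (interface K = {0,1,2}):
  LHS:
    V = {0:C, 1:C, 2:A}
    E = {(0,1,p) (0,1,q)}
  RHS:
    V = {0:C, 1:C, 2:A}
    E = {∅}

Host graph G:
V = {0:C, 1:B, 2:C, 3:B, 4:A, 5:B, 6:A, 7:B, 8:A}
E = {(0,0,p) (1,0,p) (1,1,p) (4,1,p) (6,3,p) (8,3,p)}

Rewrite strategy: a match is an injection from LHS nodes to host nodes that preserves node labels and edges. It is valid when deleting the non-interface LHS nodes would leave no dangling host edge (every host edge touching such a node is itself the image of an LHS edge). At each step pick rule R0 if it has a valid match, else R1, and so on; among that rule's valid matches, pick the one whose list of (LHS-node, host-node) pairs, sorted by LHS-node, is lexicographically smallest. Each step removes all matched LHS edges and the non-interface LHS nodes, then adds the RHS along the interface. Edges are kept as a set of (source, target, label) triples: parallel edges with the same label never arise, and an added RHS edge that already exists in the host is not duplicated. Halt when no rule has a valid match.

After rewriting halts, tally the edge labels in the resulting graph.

Answer: p:3

Rewrite trace:
start.  V:9 E:6  edges: 0-p->0 1-p->0 1-p->1 4-p->1 6-p->3 8-p->3
1. fire R0 via {0↦2, 1↦1}  →  V:8 E:5  edges: 0-p->0 1-p->0 4-p->1 6-p->3 8-p->3
2. fire R1 via {0↦5, 1↦4, 2↦1}  →  V:6 E:4  edges: 0-p->0 1-p->0 6-p->3 8-p->3
3. fire R1 via {0↦7, 1↦6, 2↦3}  →  V:4 E:3  edges: 0-p->0 1-p->0 8-p->3
halt: no rule applies after step 3
NF edges: [(0, 0, 'p'), (1, 0, 'p'), (8, 3, 'p')]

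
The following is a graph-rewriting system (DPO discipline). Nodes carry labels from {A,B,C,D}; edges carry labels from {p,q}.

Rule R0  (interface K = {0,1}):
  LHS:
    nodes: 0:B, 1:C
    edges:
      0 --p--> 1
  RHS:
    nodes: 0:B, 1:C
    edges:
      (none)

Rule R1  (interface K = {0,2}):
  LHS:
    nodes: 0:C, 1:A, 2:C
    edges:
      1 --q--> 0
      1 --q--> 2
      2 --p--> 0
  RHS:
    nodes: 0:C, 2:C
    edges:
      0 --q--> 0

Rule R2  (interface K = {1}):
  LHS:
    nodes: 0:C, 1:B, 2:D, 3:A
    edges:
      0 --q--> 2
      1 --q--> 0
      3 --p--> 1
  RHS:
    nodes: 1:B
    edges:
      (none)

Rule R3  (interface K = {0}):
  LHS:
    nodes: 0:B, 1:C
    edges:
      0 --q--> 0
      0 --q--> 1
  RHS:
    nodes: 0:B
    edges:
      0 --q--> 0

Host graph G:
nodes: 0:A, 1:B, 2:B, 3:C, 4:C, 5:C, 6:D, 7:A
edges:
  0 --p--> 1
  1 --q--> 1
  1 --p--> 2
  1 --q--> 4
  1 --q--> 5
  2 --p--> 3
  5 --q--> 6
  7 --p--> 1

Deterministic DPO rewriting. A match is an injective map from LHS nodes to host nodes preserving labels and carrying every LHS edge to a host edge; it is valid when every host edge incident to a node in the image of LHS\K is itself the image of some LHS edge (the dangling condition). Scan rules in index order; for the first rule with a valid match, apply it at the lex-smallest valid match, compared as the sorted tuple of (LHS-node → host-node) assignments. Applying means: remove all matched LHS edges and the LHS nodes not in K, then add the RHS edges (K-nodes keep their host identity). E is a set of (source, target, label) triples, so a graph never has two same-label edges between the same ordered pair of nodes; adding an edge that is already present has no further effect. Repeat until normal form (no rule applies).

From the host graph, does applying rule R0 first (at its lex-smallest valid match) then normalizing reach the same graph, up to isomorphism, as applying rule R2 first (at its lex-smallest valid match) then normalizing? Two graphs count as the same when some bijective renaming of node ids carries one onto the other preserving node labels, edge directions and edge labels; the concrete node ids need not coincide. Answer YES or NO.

branch R0-first: apply at {0↦2, 1↦3} → |E|=7, then 2 more step(s) → NF |V|=4 |E|=3 V={1:B, 2:B, 3:C, 7:A} E=1-q->1 1-p->2 7-p->1
branch R2-first: apply at {0↦5, 1↦1, 2↦6, 3↦0} → |E|=5, then 2 more step(s) → NF |V|=4 |E|=3 V={1:B, 2:B, 3:C, 7:A} E=1-q->1 1-p->2 7-p->1
graphs isomorphic (equal up to label-preserving node renaming)

Answer: YES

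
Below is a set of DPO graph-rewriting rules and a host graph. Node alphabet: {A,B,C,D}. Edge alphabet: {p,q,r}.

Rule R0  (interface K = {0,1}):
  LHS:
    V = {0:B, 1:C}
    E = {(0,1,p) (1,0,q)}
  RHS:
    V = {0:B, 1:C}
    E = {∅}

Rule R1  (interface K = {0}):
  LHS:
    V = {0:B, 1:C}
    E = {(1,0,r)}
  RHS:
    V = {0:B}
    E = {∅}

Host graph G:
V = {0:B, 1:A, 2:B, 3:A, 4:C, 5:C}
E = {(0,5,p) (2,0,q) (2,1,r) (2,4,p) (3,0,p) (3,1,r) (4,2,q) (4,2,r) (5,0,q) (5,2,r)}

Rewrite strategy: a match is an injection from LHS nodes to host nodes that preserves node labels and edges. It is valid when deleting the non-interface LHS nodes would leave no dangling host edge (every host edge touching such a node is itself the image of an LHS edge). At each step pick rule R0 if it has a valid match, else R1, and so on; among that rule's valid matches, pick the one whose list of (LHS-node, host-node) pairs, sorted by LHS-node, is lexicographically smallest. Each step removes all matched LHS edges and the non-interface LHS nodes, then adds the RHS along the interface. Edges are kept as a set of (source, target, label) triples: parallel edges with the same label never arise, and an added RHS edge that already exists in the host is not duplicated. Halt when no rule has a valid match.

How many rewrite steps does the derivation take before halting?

Answer: 4

Derivation:
initial: |V|=6 |E|=10  E = 0-p->5 2-q->0 2-r->1 2-p->4 3-p->0 3-r->1 4-q->2 4-r->2 5-q->0 5-r->2
step 1: apply R0 at {0↦0, 1↦5}  → |V|=6 |E|=8  E = 2-q->0 2-r->1 2-p->4 3-p->0 3-r->1 4-q->2 4-r->2 5-r->2
step 2: apply R0 at {0↦2, 1↦4}  → |V|=6 |E|=6  E = 2-q->0 2-r->1 3-p->0 3-r->1 4-r->2 5-r->2
step 3: apply R1 at {0↦2, 1↦4}  → |V|=5 |E|=5  E = 2-q->0 2-r->1 3-p->0 3-r->1 5-r->2
step 4: apply R1 at {0↦2, 1↦5}  → |V|=4 |E|=4  E = 2-q->0 2-r->1 3-p->0 3-r->1
halt: no rule applies after step 4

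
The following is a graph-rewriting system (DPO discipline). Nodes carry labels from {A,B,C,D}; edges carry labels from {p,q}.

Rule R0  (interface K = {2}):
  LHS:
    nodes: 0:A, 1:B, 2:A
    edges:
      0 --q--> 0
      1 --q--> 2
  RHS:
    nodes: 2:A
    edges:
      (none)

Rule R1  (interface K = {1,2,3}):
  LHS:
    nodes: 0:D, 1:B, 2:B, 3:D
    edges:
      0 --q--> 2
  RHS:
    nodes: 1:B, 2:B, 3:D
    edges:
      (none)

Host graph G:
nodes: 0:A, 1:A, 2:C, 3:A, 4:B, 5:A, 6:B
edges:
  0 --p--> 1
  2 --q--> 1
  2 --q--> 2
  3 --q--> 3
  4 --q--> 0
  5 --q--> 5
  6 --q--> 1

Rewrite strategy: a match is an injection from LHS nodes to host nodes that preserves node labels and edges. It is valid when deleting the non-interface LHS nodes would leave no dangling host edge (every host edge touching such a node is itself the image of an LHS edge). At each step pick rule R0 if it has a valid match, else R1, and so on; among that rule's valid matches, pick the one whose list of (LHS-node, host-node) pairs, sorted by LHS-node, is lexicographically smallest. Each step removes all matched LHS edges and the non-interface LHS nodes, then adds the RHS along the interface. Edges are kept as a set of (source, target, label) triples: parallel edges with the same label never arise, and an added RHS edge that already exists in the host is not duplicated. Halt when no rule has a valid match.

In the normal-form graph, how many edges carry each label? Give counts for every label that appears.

Answer: p:1 q:2

Derivation:
start.  V:7 E:7  edges: 0-p->1 2-q->1 2-q->2 3-q->3 4-q->0 5-q->5 6-q->1
1. fire R0 via {0↦3, 1↦4, 2↦0}  →  V:5 E:5  edges: 0-p->1 2-q->1 2-q->2 5-q->5 6-q->1
2. fire R0 via {0↦5, 1↦6, 2↦1}  →  V:3 E:3  edges: 0-p->1 2-q->1 2-q->2
final graph: no rule applies after step 2
NF edges: [(0, 1, 'p'), (2, 1, 'q'), (2, 2, 'q')]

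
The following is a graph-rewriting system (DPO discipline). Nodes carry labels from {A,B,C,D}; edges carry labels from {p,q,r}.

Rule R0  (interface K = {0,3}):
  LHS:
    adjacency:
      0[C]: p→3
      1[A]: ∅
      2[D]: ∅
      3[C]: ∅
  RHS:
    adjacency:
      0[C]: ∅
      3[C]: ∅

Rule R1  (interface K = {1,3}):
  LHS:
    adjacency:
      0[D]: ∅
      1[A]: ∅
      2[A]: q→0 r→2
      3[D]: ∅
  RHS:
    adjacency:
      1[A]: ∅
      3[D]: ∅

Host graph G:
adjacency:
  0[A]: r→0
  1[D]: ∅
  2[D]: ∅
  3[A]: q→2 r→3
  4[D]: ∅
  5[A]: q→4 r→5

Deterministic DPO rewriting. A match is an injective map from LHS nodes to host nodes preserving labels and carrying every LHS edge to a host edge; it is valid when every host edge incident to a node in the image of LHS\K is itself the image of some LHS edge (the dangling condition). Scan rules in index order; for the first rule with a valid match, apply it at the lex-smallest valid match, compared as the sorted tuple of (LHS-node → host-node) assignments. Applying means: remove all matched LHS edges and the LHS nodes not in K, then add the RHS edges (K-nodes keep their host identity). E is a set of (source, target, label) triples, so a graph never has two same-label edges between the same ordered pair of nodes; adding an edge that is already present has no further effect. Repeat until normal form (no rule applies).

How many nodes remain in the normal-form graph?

Answer: 2

Steps:
start.  V:6 E:5  edges: 0-r->0 3-q->2 3-r->3 5-q->4 5-r->5
1. fire R1 via {0↦2, 1↦0, 2↦3, 3↦1}  →  V:4 E:3  edges: 0-r->0 5-q->4 5-r->5
2. fire R1 via {0↦4, 1↦0, 2↦5, 3↦1}  →  V:2 E:1  edges: 0-r->0
normal form: no rule applies after step 2
NF nodes: {0:A, 1:D}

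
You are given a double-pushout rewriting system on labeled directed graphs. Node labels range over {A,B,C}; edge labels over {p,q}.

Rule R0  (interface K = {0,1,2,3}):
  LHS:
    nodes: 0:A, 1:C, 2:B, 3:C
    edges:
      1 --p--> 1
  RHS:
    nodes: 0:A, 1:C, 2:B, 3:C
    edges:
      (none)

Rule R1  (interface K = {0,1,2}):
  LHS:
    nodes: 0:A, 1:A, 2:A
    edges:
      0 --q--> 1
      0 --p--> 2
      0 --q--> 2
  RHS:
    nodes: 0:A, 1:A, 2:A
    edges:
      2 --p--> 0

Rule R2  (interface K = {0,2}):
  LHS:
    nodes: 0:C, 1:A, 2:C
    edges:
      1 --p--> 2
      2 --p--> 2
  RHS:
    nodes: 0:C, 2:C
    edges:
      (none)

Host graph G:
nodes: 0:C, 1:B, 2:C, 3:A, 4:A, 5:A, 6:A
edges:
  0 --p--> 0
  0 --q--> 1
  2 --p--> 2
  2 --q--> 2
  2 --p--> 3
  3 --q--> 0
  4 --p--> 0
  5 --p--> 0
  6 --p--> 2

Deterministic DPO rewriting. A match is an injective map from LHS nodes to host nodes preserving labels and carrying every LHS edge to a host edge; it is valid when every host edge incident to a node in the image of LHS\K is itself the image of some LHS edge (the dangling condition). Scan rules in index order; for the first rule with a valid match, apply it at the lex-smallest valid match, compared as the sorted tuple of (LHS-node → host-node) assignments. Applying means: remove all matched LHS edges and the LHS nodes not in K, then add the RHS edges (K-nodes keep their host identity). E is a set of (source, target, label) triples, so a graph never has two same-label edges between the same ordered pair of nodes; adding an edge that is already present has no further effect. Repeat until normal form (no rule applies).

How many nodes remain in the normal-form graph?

[0] host  ⇒  7 nodes, 9 edges  {0-p->0 0-q->1 2-p->2 2-q->2 2-p->3 3-q->0 4-p->0 5-p->0 6-p->2}
[1] R0 @ {0↦3, 1↦0, 2↦1, 3↦2}  ⇒  7 nodes, 8 edges  {0-q->1 2-p->2 2-q->2 2-p->3 3-q->0 4-p->0 5-p->0 6-p->2}
[2] R0 @ {0↦3, 1↦2, 2↦1, 3↦0}  ⇒  7 nodes, 7 edges  {0-q->1 2-q->2 2-p->3 3-q->0 4-p->0 5-p->0 6-p->2}
halt: no rule applies after step 2
NF nodes: {0:C, 1:B, 2:C, 3:A, 4:A, 5:A, 6:A}

Answer: 7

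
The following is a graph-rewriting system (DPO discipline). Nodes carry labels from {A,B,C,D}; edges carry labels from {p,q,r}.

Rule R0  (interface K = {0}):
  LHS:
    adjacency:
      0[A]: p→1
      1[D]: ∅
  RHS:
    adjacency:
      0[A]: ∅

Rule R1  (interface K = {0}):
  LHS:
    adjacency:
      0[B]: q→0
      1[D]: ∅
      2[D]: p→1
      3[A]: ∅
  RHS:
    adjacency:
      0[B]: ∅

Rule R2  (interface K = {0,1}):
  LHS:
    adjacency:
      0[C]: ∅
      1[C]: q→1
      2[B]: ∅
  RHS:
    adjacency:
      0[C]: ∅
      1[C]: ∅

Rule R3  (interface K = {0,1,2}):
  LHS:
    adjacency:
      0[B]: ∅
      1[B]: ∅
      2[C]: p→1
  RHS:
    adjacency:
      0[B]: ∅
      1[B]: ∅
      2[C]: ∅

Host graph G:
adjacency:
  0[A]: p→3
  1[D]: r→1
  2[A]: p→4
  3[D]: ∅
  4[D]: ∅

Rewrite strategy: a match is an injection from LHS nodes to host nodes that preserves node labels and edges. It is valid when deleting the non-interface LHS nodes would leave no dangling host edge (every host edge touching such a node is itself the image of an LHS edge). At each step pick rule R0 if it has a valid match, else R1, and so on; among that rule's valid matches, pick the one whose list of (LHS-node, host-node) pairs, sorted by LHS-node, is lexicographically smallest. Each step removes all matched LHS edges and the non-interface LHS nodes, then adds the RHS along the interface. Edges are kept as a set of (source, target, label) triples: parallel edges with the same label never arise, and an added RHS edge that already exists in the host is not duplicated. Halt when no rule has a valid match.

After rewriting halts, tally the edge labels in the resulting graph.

start.  V:5 E:3  edges: 0-p->3 1-r->1 2-p->4
1. fire R0 via {0↦0, 1↦3}  →  V:4 E:2  edges: 1-r->1 2-p->4
2. fire R0 via {0↦2, 1↦4}  →  V:3 E:1  edges: 1-r->1
halt: no rule applies after step 2
NF edges: [(1, 1, 'r')]

Answer: r:1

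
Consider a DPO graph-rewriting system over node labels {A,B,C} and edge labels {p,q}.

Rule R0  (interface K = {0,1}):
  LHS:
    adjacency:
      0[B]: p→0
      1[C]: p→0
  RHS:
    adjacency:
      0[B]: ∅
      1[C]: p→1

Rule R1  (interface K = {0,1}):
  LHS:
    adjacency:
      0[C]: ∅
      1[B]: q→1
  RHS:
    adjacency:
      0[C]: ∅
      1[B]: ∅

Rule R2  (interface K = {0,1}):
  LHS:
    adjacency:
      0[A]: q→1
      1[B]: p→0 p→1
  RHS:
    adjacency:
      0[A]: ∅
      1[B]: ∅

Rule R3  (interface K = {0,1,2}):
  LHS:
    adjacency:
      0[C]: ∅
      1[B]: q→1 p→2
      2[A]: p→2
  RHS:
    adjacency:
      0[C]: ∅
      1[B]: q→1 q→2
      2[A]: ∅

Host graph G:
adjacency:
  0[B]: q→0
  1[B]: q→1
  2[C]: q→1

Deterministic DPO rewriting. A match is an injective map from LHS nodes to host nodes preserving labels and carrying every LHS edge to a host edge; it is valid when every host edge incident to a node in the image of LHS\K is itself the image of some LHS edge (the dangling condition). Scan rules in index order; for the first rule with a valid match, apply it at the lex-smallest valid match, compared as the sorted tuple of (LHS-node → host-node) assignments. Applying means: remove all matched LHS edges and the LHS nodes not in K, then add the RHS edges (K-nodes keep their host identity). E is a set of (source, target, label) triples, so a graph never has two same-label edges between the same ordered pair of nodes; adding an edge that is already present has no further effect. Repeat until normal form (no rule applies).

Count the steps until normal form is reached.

[0] host  ⇒  3 nodes, 3 edges  {0-q->0 1-q->1 2-q->1}
[1] R1 @ {0↦2, 1↦0}  ⇒  3 nodes, 2 edges  {1-q->1 2-q->1}
[2] R1 @ {0↦2, 1↦1}  ⇒  3 nodes, 1 edges  {2-q->1}
final graph: no rule applies after step 2

Answer: 2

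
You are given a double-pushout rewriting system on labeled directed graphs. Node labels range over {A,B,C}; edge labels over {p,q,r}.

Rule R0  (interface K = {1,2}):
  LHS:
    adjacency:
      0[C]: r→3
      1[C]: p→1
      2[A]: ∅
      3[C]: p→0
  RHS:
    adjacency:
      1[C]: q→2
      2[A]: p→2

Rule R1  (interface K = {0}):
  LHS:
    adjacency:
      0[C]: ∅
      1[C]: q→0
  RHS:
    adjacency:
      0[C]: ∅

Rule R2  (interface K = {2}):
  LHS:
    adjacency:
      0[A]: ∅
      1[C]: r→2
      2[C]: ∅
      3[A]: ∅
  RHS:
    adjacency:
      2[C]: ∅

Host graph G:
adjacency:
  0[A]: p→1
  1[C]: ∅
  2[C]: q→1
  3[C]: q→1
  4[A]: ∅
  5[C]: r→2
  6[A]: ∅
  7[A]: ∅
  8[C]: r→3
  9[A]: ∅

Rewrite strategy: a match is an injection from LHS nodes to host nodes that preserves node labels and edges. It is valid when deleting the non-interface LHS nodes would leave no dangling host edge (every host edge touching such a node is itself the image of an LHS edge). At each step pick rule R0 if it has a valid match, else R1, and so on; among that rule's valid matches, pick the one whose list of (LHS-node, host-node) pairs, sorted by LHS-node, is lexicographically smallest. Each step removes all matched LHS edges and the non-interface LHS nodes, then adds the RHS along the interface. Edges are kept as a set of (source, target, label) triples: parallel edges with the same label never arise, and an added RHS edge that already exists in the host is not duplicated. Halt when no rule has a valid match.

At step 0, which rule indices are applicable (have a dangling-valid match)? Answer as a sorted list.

R0: no valid match — LHS pattern not found
R1: no valid match — 2 raw matches, all fail dangling condition
R2: 24 valid matches — {0↦4, 1↦5, 2↦2, 3↦6}, {0↦4, 1↦5, 2↦2, 3↦7}, {0↦4, 1↦5, 2↦2, 3↦9} (+21 more)

Answer: [R2]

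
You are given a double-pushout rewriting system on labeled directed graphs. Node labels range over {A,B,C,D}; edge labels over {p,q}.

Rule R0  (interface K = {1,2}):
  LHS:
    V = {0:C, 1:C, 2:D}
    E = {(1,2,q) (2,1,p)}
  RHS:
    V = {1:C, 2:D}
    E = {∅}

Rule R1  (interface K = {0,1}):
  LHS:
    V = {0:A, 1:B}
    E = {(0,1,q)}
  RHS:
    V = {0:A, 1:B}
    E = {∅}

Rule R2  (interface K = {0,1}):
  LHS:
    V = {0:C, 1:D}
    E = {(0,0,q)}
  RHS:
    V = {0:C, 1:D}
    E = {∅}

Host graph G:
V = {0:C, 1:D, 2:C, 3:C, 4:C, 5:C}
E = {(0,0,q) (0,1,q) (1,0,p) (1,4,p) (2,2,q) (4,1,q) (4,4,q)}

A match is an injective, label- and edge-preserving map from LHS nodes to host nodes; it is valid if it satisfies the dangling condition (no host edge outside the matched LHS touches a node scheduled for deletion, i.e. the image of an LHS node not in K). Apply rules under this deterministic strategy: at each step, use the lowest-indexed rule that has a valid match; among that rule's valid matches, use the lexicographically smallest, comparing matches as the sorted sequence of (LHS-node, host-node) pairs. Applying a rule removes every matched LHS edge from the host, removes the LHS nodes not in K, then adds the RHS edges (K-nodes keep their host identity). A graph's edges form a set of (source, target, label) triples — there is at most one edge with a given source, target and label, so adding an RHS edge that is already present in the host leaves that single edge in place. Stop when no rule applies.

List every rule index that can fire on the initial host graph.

Answer: [R0,R2]

Rewrite trace:
R0: 4 valid matches — {0↦3, 1↦0, 2↦1}, {0↦3, 1↦4, 2↦1}, {0↦5, 1↦0, 2↦1} (+1 more)
R1: no valid match — LHS pattern not found
R2: 3 valid matches — {0↦0, 1↦1}, {0↦2, 1↦1}, {0↦4, 1↦1}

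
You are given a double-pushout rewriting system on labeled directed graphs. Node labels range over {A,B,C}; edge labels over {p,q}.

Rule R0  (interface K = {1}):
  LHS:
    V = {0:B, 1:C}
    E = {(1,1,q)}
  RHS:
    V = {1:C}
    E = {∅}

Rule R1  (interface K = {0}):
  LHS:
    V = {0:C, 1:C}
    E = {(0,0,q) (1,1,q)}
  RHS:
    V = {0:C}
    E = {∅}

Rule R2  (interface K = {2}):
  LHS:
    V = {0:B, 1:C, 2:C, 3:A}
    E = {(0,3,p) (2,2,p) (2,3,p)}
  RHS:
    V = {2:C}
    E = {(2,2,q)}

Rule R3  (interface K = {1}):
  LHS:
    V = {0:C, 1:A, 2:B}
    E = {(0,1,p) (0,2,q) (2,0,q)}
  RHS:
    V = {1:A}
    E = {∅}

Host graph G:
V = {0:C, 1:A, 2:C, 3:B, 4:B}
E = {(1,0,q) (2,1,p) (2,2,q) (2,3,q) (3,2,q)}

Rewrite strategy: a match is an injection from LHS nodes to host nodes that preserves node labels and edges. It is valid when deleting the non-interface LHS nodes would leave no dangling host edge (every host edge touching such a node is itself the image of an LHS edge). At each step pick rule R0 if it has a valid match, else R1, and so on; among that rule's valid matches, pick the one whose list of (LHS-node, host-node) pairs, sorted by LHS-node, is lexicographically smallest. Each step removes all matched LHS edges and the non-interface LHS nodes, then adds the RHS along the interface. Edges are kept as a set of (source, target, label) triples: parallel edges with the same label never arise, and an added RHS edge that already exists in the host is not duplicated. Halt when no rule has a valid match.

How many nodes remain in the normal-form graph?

Answer: 2

Rewrite trace:
start.  V:5 E:5  edges: 1-q->0 2-p->1 2-q->2 2-q->3 3-q->2
1. fire R0 via {0↦4, 1↦2}  →  V:4 E:4  edges: 1-q->0 2-p->1 2-q->3 3-q->2
2. fire R3 via {0↦2, 1↦1, 2↦3}  →  V:2 E:1  edges: 1-q->0
halt: no rule applies after step 2
NF nodes: {0:C, 1:A}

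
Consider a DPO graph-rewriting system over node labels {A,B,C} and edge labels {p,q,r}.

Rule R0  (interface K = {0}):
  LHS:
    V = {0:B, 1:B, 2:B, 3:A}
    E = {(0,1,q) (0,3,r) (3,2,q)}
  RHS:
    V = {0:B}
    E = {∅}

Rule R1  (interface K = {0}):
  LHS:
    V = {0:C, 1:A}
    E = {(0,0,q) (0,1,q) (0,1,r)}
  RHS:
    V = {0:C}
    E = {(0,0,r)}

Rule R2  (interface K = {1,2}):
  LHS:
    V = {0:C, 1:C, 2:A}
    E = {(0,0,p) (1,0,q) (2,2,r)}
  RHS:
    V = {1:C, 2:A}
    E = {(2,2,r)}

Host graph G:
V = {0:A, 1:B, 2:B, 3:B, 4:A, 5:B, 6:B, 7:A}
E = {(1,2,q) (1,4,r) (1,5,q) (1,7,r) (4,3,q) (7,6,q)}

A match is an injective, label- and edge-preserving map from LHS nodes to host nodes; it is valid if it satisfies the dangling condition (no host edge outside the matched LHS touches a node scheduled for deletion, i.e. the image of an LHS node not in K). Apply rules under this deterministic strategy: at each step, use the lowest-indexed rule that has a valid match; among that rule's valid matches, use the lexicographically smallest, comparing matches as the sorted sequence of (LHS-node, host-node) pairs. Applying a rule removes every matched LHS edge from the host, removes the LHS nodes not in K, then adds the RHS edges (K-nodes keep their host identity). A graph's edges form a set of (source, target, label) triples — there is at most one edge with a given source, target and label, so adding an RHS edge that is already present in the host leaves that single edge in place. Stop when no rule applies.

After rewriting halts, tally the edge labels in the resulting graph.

Answer: (no edges)

Derivation:
[0] host  ⇒  8 nodes, 6 edges  {1-q->2 1-r->4 1-q->5 1-r->7 4-q->3 7-q->6}
[1] R0 @ {0↦1, 1↦2, 2↦3, 3↦4}  ⇒  5 nodes, 3 edges  {1-q->5 1-r->7 7-q->6}
[2] R0 @ {0↦1, 1↦5, 2↦6, 3↦7}  ⇒  2 nodes, 0 edges  {∅}
normal form: no rule applies after step 2
NF edges: []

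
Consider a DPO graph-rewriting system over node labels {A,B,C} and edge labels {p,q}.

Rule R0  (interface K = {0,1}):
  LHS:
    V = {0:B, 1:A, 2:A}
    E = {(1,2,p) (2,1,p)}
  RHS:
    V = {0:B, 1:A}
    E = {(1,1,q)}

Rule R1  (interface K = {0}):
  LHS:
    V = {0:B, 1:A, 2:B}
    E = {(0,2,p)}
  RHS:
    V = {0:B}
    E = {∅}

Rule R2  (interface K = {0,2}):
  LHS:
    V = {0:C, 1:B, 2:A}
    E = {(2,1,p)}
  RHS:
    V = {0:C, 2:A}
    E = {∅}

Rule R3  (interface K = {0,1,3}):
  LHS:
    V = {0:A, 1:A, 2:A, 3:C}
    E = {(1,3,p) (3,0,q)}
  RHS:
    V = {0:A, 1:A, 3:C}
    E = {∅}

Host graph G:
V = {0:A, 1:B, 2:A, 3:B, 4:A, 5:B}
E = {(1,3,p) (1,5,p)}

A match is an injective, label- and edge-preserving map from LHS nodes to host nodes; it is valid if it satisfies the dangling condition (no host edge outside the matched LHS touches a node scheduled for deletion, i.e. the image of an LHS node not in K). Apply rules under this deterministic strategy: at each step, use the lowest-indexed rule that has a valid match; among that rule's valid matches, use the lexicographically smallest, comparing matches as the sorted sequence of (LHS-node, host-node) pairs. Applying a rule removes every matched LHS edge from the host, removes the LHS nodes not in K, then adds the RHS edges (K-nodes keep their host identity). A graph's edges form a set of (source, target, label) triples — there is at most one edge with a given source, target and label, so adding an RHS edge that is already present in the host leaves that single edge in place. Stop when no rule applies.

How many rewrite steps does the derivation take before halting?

Answer: 2

Derivation:
initial: |V|=6 |E|=2  E = 1-p->3 1-p->5
step 1: apply R1 at {0↦1, 1↦0, 2↦3}  → |V|=4 |E|=1  E = 1-p->5
step 2: apply R1 at {0↦1, 1↦2, 2↦5}  → |V|=2 |E|=0  E = ∅
final graph: no rule applies after step 2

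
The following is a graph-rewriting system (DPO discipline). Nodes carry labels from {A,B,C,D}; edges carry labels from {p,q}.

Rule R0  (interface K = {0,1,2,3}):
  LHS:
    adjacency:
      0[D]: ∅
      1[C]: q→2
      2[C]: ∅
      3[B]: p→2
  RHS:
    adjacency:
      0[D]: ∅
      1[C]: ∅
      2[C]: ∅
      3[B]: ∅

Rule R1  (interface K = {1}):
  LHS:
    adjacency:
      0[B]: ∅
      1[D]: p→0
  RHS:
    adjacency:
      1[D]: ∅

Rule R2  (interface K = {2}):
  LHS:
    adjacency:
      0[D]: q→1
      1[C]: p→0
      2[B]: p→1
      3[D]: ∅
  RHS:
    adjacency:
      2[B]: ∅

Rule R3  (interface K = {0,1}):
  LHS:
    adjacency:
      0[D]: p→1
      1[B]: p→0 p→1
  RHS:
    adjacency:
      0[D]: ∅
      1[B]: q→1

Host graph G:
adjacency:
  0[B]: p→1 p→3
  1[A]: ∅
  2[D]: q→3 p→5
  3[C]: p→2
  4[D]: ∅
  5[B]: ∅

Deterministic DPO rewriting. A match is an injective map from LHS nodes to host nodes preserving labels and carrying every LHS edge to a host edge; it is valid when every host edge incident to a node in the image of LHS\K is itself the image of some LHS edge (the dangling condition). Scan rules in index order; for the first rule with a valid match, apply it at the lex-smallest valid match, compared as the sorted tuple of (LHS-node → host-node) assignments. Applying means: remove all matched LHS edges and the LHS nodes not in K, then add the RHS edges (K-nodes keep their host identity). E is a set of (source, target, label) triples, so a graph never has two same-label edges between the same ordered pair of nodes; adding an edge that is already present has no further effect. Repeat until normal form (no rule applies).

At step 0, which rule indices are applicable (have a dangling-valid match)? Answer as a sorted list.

R0: no valid match — LHS pattern not found
R1: 1 valid match — {0↦5, 1↦2}
R2: no valid match — 1 raw match, all fail dangling condition
R3: no valid match — LHS pattern not found

Answer: [R1]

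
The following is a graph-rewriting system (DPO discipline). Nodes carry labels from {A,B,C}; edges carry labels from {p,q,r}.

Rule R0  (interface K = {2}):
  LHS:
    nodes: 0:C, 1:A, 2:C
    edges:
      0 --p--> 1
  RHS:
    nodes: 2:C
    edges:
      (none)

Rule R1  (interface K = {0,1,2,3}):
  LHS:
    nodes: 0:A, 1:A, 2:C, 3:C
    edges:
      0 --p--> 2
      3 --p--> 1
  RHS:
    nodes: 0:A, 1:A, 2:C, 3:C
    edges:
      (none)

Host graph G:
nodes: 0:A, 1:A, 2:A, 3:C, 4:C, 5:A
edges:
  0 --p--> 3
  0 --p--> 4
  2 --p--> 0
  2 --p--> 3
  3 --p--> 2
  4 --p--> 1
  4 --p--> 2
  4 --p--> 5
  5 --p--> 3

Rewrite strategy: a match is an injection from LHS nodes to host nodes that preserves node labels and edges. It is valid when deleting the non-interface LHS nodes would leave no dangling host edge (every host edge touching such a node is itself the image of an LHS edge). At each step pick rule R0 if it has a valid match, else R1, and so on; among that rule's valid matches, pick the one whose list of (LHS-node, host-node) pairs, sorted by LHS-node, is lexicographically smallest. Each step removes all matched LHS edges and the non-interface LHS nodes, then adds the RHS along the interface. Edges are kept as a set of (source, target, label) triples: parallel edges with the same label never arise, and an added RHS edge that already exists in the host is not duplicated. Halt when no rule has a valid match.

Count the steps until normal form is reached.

initial: |V|=6 |E|=9  E = 0-p->3 0-p->4 2-p->0 2-p->3 3-p->2 4-p->1 4-p->2 4-p->5 5-p->3
step 1: apply R1 at {0↦0, 1↦1, 2↦3, 3↦4}  → |V|=6 |E|=7  E = 0-p->4 2-p->0 2-p->3 3-p->2 4-p->2 4-p->5 5-p->3
step 2: apply R1 at {0↦0, 1↦2, 2↦4, 3↦3}  → |V|=6 |E|=5  E = 2-p->0 2-p->3 4-p->2 4-p->5 5-p->3
step 3: apply R1 at {0↦2, 1↦5, 2↦3, 3↦4}  → |V|=6 |E|=3  E = 2-p->0 4-p->2 5-p->3
step 4: apply R1 at {0↦5, 1↦2, 2↦3, 3↦4}  → |V|=6 |E|=1  E = 2-p->0
halt: no rule applies after step 4

Answer: 4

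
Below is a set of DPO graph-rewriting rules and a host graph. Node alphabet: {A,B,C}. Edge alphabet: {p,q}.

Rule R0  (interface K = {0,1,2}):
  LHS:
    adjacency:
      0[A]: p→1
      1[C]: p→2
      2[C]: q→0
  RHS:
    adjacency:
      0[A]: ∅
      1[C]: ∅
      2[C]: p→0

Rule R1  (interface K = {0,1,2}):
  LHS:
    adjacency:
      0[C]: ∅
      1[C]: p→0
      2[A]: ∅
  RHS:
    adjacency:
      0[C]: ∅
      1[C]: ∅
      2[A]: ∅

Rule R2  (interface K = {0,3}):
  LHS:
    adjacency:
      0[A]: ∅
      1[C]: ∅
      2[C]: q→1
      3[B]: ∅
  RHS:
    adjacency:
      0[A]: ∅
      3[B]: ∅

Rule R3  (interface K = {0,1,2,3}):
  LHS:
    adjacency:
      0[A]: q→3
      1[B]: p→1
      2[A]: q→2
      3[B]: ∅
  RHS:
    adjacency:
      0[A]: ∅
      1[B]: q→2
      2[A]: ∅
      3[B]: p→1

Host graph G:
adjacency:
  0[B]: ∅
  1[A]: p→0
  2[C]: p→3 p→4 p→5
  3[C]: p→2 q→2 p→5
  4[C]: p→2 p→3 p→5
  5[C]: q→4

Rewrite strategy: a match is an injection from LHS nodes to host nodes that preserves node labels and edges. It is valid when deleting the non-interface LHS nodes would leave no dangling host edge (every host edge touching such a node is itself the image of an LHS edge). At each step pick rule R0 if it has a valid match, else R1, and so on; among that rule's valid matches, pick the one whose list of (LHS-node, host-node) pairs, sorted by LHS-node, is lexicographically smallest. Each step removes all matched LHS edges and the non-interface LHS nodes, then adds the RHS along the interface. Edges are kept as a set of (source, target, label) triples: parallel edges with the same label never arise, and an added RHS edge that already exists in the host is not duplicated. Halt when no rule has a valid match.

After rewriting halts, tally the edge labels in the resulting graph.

initial: |V|=6 |E|=11  E = 1-p->0 2-p->3 2-p->4 2-p->5 3-p->2 3-q->2 3-p->5 4-p->2 4-p->3 4-p->5 5-q->4
step 1: apply R1 at {0↦2, 1↦3, 2↦1}  → |V|=6 |E|=10  E = 1-p->0 2-p->3 2-p->4 2-p->5 3-q->2 3-p->5 4-p->2 4-p->3 4-p->5 5-q->4
step 2: apply R1 at {0↦2, 1↦4, 2↦1}  → |V|=6 |E|=9  E = 1-p->0 2-p->3 2-p->4 2-p->5 3-q->2 3-p->5 4-p->3 4-p->5 5-q->4
step 3: apply R1 at {0↦3, 1↦2, 2↦1}  → |V|=6 |E|=8  E = 1-p->0 2-p->4 2-p->5 3-q->2 3-p->5 4-p->3 4-p->5 5-q->4
step 4: apply R1 at {0↦3, 1↦4, 2↦1}  → |V|=6 |E|=7  E = 1-p->0 2-p->4 2-p->5 3-q->2 3-p->5 4-p->5 5-q->4
step 5: apply R1 at {0↦4, 1↦2, 2↦1}  → |V|=6 |E|=6  E = 1-p->0 2-p->5 3-q->2 3-p->5 4-p->5 5-q->4
step 6: apply R1 at {0↦5, 1↦2, 2↦1}  → |V|=6 |E|=5  E = 1-p->0 3-q->2 3-p->5 4-p->5 5-q->4
step 7: apply R1 at {0↦5, 1↦3, 2↦1}  → |V|=6 |E|=4  E = 1-p->0 3-q->2 4-p->5 5-q->4
step 8: apply R1 at {0↦5, 1↦4, 2↦1}  → |V|=6 |E|=3  E = 1-p->0 3-q->2 5-q->4
step 9: apply R2 at {0↦1, 1↦2, 2↦3, 3↦0}  → |V|=4 |E|=2  E = 1-p->0 5-q->4
step 10: apply R2 at {0↦1, 1↦4, 2↦5, 3↦0}  → |V|=2 |E|=1  E = 1-p->0
halt: no rule applies after step 10
NF edges: [(1, 0, 'p')]

Answer: p:1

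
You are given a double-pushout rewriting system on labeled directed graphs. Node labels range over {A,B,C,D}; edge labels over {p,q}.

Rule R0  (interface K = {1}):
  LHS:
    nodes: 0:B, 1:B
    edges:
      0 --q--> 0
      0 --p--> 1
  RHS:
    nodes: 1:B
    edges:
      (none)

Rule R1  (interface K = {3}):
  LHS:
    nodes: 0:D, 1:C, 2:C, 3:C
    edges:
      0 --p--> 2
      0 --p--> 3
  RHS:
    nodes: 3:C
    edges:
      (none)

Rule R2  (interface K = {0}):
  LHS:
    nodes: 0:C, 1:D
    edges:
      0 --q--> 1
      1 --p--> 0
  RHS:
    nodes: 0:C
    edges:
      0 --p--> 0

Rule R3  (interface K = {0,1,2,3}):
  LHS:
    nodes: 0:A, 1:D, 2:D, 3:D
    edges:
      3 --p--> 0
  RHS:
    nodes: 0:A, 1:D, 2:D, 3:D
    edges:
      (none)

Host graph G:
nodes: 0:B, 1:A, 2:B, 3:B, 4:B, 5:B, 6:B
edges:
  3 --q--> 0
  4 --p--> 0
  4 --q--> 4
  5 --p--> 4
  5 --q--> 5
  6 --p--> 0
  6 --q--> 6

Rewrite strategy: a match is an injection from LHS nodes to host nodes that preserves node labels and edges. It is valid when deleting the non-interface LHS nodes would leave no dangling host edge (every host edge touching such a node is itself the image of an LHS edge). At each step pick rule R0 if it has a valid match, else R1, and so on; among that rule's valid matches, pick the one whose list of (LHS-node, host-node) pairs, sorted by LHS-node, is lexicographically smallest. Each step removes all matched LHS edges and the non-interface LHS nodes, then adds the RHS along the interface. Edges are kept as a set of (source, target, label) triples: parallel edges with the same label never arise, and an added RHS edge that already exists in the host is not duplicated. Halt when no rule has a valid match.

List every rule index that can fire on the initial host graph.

Answer: [R0]

Steps:
R0: 2 valid matches — {0↦5, 1↦4}, {0↦6, 1↦0}
R1: no valid match — LHS pattern not found
R2: no valid match — LHS pattern not found
R3: no valid match — LHS pattern not found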